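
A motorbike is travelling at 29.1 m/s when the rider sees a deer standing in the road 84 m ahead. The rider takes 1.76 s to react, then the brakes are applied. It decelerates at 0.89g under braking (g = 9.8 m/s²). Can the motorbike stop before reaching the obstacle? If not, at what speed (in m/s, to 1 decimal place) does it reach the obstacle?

a = 0.89 × 9.8 = 8.722 m/s².
Reaction distance = 29.1000 × 1.76 = 51.216 m.
Braking distance needed to stop: v²/(2a) = 846.810 / 17.444 = 48.544 m, so total needed = 51.216 + 48.544 = 99.760 m > 84 m — it cannot stop.
Distance remaining when braking begins: 84 − 51.216 = 32.784 m.
v² = v₀² − 2a·d = 846.810 − 2 × 8.722 × 32.784 = 274.926 m²/s².
v = √274.926 = 16.581 m/s.

No — it strikes the obstacle at 16.6 m/s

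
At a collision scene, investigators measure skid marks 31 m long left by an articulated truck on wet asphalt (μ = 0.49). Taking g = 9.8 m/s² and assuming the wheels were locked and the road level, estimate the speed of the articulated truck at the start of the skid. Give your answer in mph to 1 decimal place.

Deceleration a = μg = 0.49 × 9.8 = 4.802 m/s².
v = √(2a·d) = √(2 × 4.802 × 31) = √297.724 = 17.2547 m/s.
= 17.2547 ÷ 0.44704 = 38.598 mph.

Initial speed ≈ 38.6 mph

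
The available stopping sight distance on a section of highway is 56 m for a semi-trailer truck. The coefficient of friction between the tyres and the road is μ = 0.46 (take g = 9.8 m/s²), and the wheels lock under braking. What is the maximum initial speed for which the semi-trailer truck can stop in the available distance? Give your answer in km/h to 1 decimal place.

a = μg = 0.46 × 9.8 = 4.508 m/s².
v²/(2a) = d ⇒ v = √(2 × 4.508 × 56) = √504.90 = 22.4700 m/s.
22.4700 m/s × 3.6 = 80.892 km/h.

Maximum speed ≈ 80.9 km/h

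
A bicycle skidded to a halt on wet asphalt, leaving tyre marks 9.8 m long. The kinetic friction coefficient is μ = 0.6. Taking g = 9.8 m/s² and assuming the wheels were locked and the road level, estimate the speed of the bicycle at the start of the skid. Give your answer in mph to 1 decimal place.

Initial speed ≈ 24.0 mph

Deceleration a = μg = 0.6 × 9.8 = 5.880 m/s².
v = √(2a·d) = √(2 × 5.880 × 9.8) = √115.248 = 10.7354 m/s.
= 10.7354 ÷ 0.44704 = 24.014 mph.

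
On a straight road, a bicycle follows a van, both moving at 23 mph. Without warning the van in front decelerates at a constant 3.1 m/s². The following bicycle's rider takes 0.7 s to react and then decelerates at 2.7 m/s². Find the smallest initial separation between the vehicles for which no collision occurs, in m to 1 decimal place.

Minimum gap ≈ 9.7 m

23 mph × 0.44704 = 10.2819 m/s.
Leader travels v²/(2a_L) = 105.717 / 6.200 = 17.051 m before stopping.
Follower covers v·t_r = 10.2819 × 0.7 = 7.197 m while reacting, then v²/(2a_F) = 105.717 / 5.400 = 19.577 m while braking, for a total of 7.197 + 19.577 = 26.774 m.
Since a_F ≤ a_L and the follower starts braking later, the follower is never slower than the leader, so the closest approach is when both have stopped.
Minimum gap = 26.774 − 17.051 = 9.723 m.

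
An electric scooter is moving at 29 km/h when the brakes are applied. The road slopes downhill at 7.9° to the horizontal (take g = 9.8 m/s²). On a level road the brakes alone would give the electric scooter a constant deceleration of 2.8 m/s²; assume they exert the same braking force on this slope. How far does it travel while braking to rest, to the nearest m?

29 km/h ÷ 3.6 = 8.0556 m/s.
Gravity along the downhill slope reduces the braking deceleration: a_eff = 2.800 − 9.8·sin 7.9° = 2.800 − 1.347 = 1.453 m/s².
Braking distance = v²/(2a) = 8.0556² / (2 × 1.453) = 64.893 / 2.906 = 22.331 m.

Braking distance ≈ 22 m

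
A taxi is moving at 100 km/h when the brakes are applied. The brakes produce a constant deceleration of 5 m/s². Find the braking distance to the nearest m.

100 km/h ÷ 3.6 = 27.7778 m/s.
Braking distance = v²/(2a) = 27.7778² / (2 × 5.000) = 771.606 / 10.000 = 77.161 m.

Braking distance ≈ 77 m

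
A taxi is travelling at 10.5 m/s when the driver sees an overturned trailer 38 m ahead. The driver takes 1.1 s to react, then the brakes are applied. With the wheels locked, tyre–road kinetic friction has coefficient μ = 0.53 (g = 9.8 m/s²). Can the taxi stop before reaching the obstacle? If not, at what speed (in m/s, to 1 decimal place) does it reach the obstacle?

Yes — it stops about 15.8 m short of the obstacle, so it never reaches it

a = μg = 0.53 × 9.8 = 5.194 m/s².
Reaction distance = 10.5000 × 1.1 = 11.550 m.
Braking distance = v²/(2a) = 110.250 / 10.388 = 10.613 m.
Total stopping distance = 11.550 + 10.613 = 22.163 m, vs 38 m available — it stops with 38 − 22.163 = 15.837 m to spare.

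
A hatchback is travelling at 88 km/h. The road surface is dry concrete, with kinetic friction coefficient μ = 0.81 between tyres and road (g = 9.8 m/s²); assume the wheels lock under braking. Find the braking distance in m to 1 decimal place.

88 km/h ÷ 3.6 = 24.4444 m/s.
a = μg = 0.81 × 9.8 = 7.938 m/s².
Braking distance = v²/(2a) = 24.4444² / (2 × 7.938) = 597.529 / 15.876 = 37.637 m.

Braking distance ≈ 37.6 m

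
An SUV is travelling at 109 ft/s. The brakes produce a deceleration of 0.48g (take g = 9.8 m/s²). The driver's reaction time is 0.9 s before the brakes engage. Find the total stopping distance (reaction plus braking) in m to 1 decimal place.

109 ft/s × 0.3048 = 33.2232 m/s.
a = 0.48 × 9.8 = 4.704 m/s².
Reaction distance = v·t_r = 33.2232 × 0.9 = 29.901 m.
Braking distance = v²/(2a) = 33.2232² / (2 × 4.704) = 1103.781 / 9.408 = 117.324 m.
Total = 29.901 + 117.324 = 147.225 m.

Total stopping distance ≈ 147.2 m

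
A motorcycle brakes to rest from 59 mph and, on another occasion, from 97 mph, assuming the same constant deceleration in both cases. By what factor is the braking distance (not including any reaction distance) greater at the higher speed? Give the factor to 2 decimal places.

Braking distance d = v²/(2a), so with a fixed, d ∝ v².
Factor = (97/59)² = 1.6441² = 2.7031.

Factor ≈ 2.70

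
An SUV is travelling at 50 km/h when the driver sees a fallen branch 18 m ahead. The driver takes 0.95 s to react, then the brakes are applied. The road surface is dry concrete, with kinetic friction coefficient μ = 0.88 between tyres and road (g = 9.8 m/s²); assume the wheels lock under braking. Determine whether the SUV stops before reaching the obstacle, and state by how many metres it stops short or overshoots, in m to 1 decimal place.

No — it overshoots by 6.4 m

50 km/h ÷ 3.6 = 13.8889 m/s.
a = μg = 0.88 × 9.8 = 8.624 m/s².
Reaction distance = 13.8889 × 0.95 = 13.194 m.
Braking distance = v²/(2a) = 192.902 / 17.248 = 11.184 m.
Total stopping distance = 13.194 + 11.184 = 24.378 m, vs 18 m available — it cannot stop in time and overshoots by 24.378 − 18 = 6.378 m.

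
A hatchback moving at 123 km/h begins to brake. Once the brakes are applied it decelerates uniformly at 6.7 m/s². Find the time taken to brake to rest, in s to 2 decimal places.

123 km/h ÷ 3.6 = 34.1667 m/s.
Braking time = v/a = 34.1667 / 6.700 = 5.100 s.

Braking time ≈ 5.10 s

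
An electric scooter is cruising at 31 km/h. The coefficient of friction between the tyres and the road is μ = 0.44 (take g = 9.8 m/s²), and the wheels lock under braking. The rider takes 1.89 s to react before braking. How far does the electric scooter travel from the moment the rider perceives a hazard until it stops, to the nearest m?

Total stopping distance ≈ 25 m

31 km/h ÷ 3.6 = 8.6111 m/s.
a = μg = 0.44 × 9.8 = 4.312 m/s².
Reaction distance = v·t_r = 8.6111 × 1.89 = 16.275 m.
Braking distance = v²/(2a) = 8.6111² / (2 × 4.312) = 74.151 / 8.624 = 8.598 m.
Total = 16.275 + 8.598 = 24.873 m.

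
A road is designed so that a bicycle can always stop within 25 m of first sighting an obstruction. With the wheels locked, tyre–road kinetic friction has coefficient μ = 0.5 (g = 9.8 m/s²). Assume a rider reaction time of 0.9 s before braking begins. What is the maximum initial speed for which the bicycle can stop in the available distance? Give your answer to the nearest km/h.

Maximum speed ≈ 43 km/h

a = μg = 0.5 × 9.8 = 4.900 m/s².
Stopping distance: v·t_r + v²/(2a) = 25 with t_r = 0.9 s and a = 4.900 m/s².
So v² + 8.820 v − 245.00 = 0.
Positive root: v = −a·t_r + √((a·t_r)² + 2a·d) = −4.410 + √(19.448 + 245.00) = 11.8519 m/s.
11.8519 m/s × 3.6 = 42.667 km/h.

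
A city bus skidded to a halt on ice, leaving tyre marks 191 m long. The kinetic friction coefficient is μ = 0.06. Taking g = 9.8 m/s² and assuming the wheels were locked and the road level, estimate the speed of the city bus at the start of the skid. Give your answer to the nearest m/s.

Initial speed ≈ 15 m/s

Deceleration a = μg = 0.06 × 9.8 = 0.588 m/s².
v = √(2a·d) = √(2 × 0.588 × 191) = √224.616 = 14.9872 m/s.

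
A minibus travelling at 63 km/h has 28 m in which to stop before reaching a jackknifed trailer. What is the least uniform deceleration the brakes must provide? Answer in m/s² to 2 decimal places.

Required deceleration ≈ 5.47 m/s²

63 km/h ÷ 3.6 = 17.5000 m/s.
v² = 2a·d ⇒ a = v²/(2d) = 17.5000² / (2 × 28.000) = 306.250 / 56.000 = 5.4688 m/s².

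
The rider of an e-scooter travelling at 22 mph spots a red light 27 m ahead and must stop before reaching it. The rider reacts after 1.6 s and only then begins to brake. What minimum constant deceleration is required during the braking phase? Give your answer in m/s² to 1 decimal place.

22 mph × 0.44704 = 9.8349 m/s.
Distance covered during reaction = 9.8349 × 1.6 = 15.736 m.
Distance available for braking: 27 − 15.736 = 11.264 m.
v² = 2a·d ⇒ a = v²/(2d) = 9.8349² / (2 × 11.264) = 96.725 / 22.528 = 4.2935 m/s².

Required deceleration ≈ 4.3 m/s²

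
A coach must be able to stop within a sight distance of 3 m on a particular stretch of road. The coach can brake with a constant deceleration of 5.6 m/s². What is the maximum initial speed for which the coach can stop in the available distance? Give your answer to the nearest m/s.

Maximum speed ≈ 6 m/s

v²/(2a) = d ⇒ v = √(2 × 5.600 × 3) = √33.60 = 5.7966 m/s.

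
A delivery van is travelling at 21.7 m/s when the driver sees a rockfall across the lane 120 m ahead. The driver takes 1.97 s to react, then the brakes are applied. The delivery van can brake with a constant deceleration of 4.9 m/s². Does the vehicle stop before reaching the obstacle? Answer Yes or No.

Reaction distance = 21.7000 × 1.97 = 42.749 m.
Braking distance = v²/(2a) = 470.890 / 9.800 = 48.050 m.
Total stopping distance = 42.749 + 48.050 = 90.799 m, vs 120 m available — it stops with 120 − 90.799 = 29.201 m to spare.

Yes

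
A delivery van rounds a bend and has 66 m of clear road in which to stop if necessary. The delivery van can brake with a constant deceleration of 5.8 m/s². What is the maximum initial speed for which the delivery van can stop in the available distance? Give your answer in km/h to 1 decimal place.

Maximum speed ≈ 99.6 km/h

v²/(2a) = d ⇒ v = √(2 × 5.800 × 66) = √765.60 = 27.6695 m/s.
27.6695 m/s × 3.6 = 99.610 km/h.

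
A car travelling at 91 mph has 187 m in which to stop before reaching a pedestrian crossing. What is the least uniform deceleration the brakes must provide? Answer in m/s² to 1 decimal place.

91 mph × 0.44704 = 40.6806 m/s.
v² = 2a·d ⇒ a = v²/(2d) = 40.6806² / (2 × 187.000) = 1654.911 / 374.000 = 4.4249 m/s².

Required deceleration ≈ 4.4 m/s²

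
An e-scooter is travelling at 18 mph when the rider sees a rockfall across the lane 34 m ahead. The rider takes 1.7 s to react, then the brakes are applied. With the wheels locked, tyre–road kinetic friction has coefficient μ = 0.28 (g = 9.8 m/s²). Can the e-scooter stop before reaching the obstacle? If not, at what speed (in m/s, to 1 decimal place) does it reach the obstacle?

Yes — it stops about 8.5 m short of the obstacle, so it never reaches it

18 mph × 0.44704 = 8.0467 m/s.
a = μg = 0.28 × 9.8 = 2.744 m/s².
Reaction distance = 8.0467 × 1.7 = 13.679 m.
Braking distance = v²/(2a) = 64.749 / 5.488 = 11.798 m.
Total stopping distance = 13.679 + 11.798 = 25.477 m, vs 34 m available — it stops with 34 − 25.477 = 8.523 m to spare.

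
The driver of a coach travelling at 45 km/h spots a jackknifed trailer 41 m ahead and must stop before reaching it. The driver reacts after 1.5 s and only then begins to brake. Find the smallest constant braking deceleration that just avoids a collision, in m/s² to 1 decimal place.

45 km/h ÷ 3.6 = 12.5000 m/s.
Distance covered during reaction = 12.5000 × 1.5 = 18.750 m.
Distance available for braking: 41 − 18.750 = 22.250 m.
v² = 2a·d ⇒ a = v²/(2d) = 12.5000² / (2 × 22.250) = 156.250 / 44.500 = 3.5112 m/s².

Required deceleration ≈ 3.5 m/s²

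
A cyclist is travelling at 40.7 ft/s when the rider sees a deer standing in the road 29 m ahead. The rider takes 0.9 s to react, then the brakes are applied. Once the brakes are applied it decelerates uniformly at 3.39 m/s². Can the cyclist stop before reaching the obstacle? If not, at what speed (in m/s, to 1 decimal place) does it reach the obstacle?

No — it strikes the obstacle at 5.7 m/s

40.7 ft/s × 0.3048 = 12.4054 m/s.
Reaction distance = 12.4054 × 0.9 = 11.165 m.
Braking distance needed to stop: v²/(2a) = 153.894 / 6.780 = 22.698 m, so total needed = 11.165 + 22.698 = 33.863 m > 29 m — it cannot stop.
Distance remaining when braking begins: 29 − 11.165 = 17.835 m.
v² = v₀² − 2a·d = 153.894 − 2 × 3.390 × 17.835 = 32.973 m²/s².
v = √32.973 = 5.742 m/s.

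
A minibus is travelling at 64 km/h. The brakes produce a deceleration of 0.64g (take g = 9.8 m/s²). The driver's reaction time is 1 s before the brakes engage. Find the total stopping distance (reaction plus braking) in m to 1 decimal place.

64 km/h ÷ 3.6 = 17.7778 m/s.
a = 0.64 × 9.8 = 6.272 m/s².
Reaction distance = v·t_r = 17.7778 × 1 = 17.778 m.
Braking distance = v²/(2a) = 17.7778² / (2 × 6.272) = 316.050 / 12.544 = 25.195 m.
Total = 17.778 + 25.195 = 42.973 m.

Total stopping distance ≈ 43.0 m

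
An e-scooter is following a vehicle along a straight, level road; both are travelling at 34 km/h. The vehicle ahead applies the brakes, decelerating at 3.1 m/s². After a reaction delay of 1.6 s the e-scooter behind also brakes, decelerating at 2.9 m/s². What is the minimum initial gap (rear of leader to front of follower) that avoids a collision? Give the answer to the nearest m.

34 km/h ÷ 3.6 = 9.4444 m/s.
Leader travels v²/(2a_L) = 89.197 / 6.200 = 14.387 m before stopping.
Follower covers v·t_r = 9.4444 × 1.6 = 15.111 m while reacting, then v²/(2a_F) = 89.197 / 5.800 = 15.379 m while braking, for a total of 15.111 + 15.379 = 30.490 m.
Since a_F ≤ a_L and the follower starts braking later, the follower is never slower than the leader, so the closest approach is when both have stopped.
Minimum gap = 30.490 − 14.387 = 16.103 m.

Minimum gap ≈ 16 m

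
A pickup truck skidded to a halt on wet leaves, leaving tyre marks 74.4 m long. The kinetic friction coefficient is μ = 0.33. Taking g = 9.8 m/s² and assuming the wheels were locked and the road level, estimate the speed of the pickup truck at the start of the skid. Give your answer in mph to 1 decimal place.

Deceleration a = μg = 0.33 × 9.8 = 3.234 m/s².
v = √(2a·d) = √(2 × 3.234 × 74.4) = √481.219 = 21.9367 m/s.
= 21.9367 ÷ 0.44704 = 49.071 mph.

Initial speed ≈ 49.1 mph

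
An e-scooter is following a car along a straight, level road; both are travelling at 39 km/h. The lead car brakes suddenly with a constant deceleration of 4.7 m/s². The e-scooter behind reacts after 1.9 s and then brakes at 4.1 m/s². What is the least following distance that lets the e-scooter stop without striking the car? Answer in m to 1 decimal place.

39 km/h ÷ 3.6 = 10.8333 m/s.
Leader travels v²/(2a_L) = 117.360 / 9.400 = 12.485 m before stopping.
Follower covers v·t_r = 10.8333 × 1.9 = 20.583 m while reacting, then v²/(2a_F) = 117.360 / 8.200 = 14.312 m while braking, for a total of 20.583 + 14.312 = 34.895 m.
Since a_F ≤ a_L and the follower starts braking later, the follower is never slower than the leader, so the closest approach is when both have stopped.
Minimum gap = 34.895 − 12.485 = 22.410 m.

Minimum gap ≈ 22.4 m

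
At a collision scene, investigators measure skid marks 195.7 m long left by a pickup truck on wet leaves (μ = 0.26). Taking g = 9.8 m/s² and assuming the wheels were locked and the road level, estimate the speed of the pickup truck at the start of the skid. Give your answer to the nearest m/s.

Deceleration a = μg = 0.26 × 9.8 = 2.548 m/s².
v = √(2a·d) = √(2 × 2.548 × 195.7) = √997.287 = 31.5799 m/s.

Initial speed ≈ 32 m/s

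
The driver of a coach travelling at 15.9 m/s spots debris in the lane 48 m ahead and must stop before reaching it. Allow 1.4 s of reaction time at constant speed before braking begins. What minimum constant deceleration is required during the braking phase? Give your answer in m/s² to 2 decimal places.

Required deceleration ≈ 4.91 m/s²

Distance covered during reaction = 15.9000 × 1.4 = 22.260 m.
Distance available for braking: 48 − 22.260 = 25.740 m.
v² = 2a·d ⇒ a = v²/(2d) = 15.9000² / (2 × 25.740) = 252.810 / 51.480 = 4.9108 m/s².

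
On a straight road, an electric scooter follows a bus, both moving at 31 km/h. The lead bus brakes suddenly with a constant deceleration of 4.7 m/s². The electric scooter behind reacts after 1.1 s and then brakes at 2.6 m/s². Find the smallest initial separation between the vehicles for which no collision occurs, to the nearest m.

Minimum gap ≈ 16 m

31 km/h ÷ 3.6 = 8.6111 m/s.
Leader travels v²/(2a_L) = 74.151 / 9.400 = 7.888 m before stopping.
Follower covers v·t_r = 8.6111 × 1.1 = 9.472 m while reacting, then v²/(2a_F) = 74.151 / 5.200 = 14.260 m while braking, for a total of 9.472 + 14.260 = 23.732 m.
Since a_F ≤ a_L and the follower starts braking later, the follower is never slower than the leader, so the closest approach is when both have stopped.
Minimum gap = 23.732 − 7.888 = 15.844 m.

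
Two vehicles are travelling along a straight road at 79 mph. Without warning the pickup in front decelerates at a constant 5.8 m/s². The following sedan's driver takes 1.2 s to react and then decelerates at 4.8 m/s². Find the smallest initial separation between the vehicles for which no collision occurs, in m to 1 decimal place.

Minimum gap ≈ 64.8 m

79 mph × 0.44704 = 35.3162 m/s.
Leader travels v²/(2a_L) = 1247.234 / 11.600 = 107.520 m before stopping.
Follower covers v·t_r = 35.3162 × 1.2 = 42.379 m while reacting, then v²/(2a_F) = 1247.234 / 9.600 = 129.920 m while braking, for a total of 42.379 + 129.920 = 172.299 m.
Since a_F ≤ a_L and the follower starts braking later, the follower is never slower than the leader, so the closest approach is when both have stopped.
Minimum gap = 172.299 − 107.520 = 64.779 m.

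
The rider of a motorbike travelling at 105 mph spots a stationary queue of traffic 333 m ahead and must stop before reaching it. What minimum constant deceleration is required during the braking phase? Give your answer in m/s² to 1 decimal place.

105 mph × 0.44704 = 46.9392 m/s.
v² = 2a·d ⇒ a = v²/(2d) = 46.9392² / (2 × 333.000) = 2203.288 / 666.000 = 3.3082 m/s².

Required deceleration ≈ 3.3 m/s²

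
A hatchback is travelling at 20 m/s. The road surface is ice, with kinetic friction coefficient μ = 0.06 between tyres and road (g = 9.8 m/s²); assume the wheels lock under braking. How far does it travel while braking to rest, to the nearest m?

a = μg = 0.06 × 9.8 = 0.588 m/s².
Braking distance = v²/(2a) = 20.0000² / (2 × 0.588) = 400.000 / 1.176 = 340.136 m.

Braking distance ≈ 340 m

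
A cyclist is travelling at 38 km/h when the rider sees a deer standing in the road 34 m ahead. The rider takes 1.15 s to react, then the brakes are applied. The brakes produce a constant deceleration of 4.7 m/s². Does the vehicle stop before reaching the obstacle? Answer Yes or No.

Yes

38 km/h ÷ 3.6 = 10.5556 m/s.
Reaction distance = 10.5556 × 1.15 = 12.139 m.
Braking distance = v²/(2a) = 111.421 / 9.400 = 11.853 m.
Total stopping distance = 12.139 + 11.853 = 23.992 m, vs 34 m available — it stops with 34 − 23.992 = 10.008 m to spare.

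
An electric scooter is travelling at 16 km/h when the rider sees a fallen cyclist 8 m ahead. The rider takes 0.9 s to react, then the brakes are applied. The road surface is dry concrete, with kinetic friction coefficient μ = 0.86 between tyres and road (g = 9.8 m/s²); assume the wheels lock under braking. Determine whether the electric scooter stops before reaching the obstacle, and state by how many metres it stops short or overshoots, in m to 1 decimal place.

Yes — it stops 2.8 m short of the obstacle

16 km/h ÷ 3.6 = 4.4444 m/s.
a = μg = 0.86 × 9.8 = 8.428 m/s².
Reaction distance = 4.4444 × 0.9 = 4.000 m.
Braking distance = v²/(2a) = 19.753 / 16.856 = 1.172 m.
Total stopping distance = 4.000 + 1.172 = 5.172 m, vs 8 m available — it stops with 8 − 5.172 = 2.828 m to spare.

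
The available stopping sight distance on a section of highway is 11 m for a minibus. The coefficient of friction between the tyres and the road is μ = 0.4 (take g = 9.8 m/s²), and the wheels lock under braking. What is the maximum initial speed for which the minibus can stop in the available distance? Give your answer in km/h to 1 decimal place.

a = μg = 0.4 × 9.8 = 3.920 m/s².
v²/(2a) = d ⇒ v = √(2 × 3.920 × 11) = √86.24 = 9.2865 m/s.
9.2865 m/s × 3.6 = 33.431 km/h.

Maximum speed ≈ 33.4 km/h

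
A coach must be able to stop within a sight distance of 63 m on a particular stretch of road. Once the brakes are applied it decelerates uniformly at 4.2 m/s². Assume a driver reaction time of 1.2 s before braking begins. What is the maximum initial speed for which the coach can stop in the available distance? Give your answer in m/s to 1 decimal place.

Stopping distance: v·t_r + v²/(2a) = 63 with t_r = 1.2 s and a = 4.200 m/s².
So v² + 10.080 v − 529.20 = 0.
Positive root: v = −a·t_r + √((a·t_r)² + 2a·d) = −5.040 + √(25.402 + 529.20) = 18.5100 m/s.

Maximum speed ≈ 18.5 m/s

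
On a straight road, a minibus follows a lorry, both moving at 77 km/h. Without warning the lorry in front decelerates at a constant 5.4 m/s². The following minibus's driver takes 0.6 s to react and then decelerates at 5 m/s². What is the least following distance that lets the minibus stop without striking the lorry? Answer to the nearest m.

77 km/h ÷ 3.6 = 21.3889 m/s.
Leader travels v²/(2a_L) = 457.485 / 10.800 = 42.360 m before stopping.
Follower covers v·t_r = 21.3889 × 0.6 = 12.833 m while reacting, then v²/(2a_F) = 457.485 / 10.000 = 45.748 m while braking, for a total of 12.833 + 45.748 = 58.581 m.
Since a_F ≤ a_L and the follower starts braking later, the follower is never slower than the leader, so the closest approach is when both have stopped.
Minimum gap = 58.581 − 42.360 = 16.221 m.

Minimum gap ≈ 16 m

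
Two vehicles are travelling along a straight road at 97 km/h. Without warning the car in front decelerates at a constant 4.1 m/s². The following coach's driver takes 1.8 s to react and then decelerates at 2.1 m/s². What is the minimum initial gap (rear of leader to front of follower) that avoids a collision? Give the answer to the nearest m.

97 km/h ÷ 3.6 = 26.9444 m/s.
Leader travels v²/(2a_L) = 726.001 / 8.200 = 88.537 m before stopping.
Follower covers v·t_r = 26.9444 × 1.8 = 48.500 m while reacting, then v²/(2a_F) = 726.001 / 4.200 = 172.857 m while braking, for a total of 48.500 + 172.857 = 221.357 m.
Since a_F ≤ a_L and the follower starts braking later, the follower is never slower than the leader, so the closest approach is when both have stopped.
Minimum gap = 221.357 − 88.537 = 132.820 m.

Minimum gap ≈ 133 m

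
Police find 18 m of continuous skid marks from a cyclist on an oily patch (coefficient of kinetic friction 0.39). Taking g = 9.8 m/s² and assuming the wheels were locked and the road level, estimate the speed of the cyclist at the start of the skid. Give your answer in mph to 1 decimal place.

Initial speed ≈ 26.2 mph

Deceleration a = μg = 0.39 × 9.8 = 3.822 m/s².
v = √(2a·d) = √(2 × 3.822 × 18) = √137.592 = 11.7300 m/s.
= 11.7300 ÷ 0.44704 = 26.239 mph.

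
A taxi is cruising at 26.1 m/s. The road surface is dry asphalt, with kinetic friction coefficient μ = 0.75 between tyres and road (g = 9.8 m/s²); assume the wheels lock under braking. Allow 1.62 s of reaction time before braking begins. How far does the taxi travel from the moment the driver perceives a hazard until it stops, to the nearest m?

a = μg = 0.75 × 9.8 = 7.350 m/s².
Reaction distance = v·t_r = 26.1000 × 1.62 = 42.282 m.
Braking distance = v²/(2a) = 26.1000² / (2 × 7.350) = 681.210 / 14.700 = 46.341 m.
Total = 42.282 + 46.341 = 88.623 m.

Total stopping distance ≈ 89 m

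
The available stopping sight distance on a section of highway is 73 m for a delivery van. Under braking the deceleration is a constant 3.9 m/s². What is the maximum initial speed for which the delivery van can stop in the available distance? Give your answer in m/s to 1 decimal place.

v²/(2a) = d ⇒ v = √(2 × 3.900 × 73) = √569.40 = 23.8621 m/s.

Maximum speed ≈ 23.9 m/s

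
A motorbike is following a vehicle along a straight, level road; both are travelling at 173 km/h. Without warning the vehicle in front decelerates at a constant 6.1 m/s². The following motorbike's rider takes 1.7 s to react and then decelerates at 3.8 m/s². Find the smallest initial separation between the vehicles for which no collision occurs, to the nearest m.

173 km/h ÷ 3.6 = 48.0556 m/s.
Leader travels v²/(2a_L) = 2309.341 / 12.200 = 189.290 m before stopping.
Follower covers v·t_r = 48.0556 × 1.7 = 81.695 m while reacting, then v²/(2a_F) = 2309.341 / 7.600 = 303.861 m while braking, for a total of 81.695 + 303.861 = 385.556 m.
Since a_F ≤ a_L and the follower starts braking later, the follower is never slower than the leader, so the closest approach is when both have stopped.
Minimum gap = 385.556 − 189.290 = 196.266 m.

Minimum gap ≈ 196 m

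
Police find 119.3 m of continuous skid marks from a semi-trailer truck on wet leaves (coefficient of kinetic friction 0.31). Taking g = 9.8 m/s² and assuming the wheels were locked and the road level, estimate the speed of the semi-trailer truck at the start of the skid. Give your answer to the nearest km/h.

Deceleration a = μg = 0.31 × 9.8 = 3.038 m/s².
v = √(2a·d) = √(2 × 3.038 × 119.3) = √724.867 = 26.9234 m/s.
= 26.9234 × 3.6 = 96.924 km/h.

Initial speed ≈ 97 km/h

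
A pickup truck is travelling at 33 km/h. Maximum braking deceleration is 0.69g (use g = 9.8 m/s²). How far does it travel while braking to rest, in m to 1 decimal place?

Braking distance ≈ 6.2 m

33 km/h ÷ 3.6 = 9.1667 m/s.
a = 0.69 × 9.8 = 6.762 m/s².
Braking distance = v²/(2a) = 9.1667² / (2 × 6.762) = 84.028 / 13.524 = 6.213 m.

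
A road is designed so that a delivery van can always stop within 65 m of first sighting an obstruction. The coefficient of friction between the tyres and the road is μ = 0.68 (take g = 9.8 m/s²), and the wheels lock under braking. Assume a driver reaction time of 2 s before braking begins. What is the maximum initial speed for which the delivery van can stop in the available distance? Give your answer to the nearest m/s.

Maximum speed ≈ 19 m/s

a = μg = 0.68 × 9.8 = 6.664 m/s².
Stopping distance: v·t_r + v²/(2a) = 65 with t_r = 2 s and a = 6.664 m/s².
So v² + 26.656 v − 866.32 = 0.
Positive root: v = −a·t_r + √((a·t_r)² + 2a·d) = −13.328 + √(177.636 + 866.32) = 18.9823 m/s.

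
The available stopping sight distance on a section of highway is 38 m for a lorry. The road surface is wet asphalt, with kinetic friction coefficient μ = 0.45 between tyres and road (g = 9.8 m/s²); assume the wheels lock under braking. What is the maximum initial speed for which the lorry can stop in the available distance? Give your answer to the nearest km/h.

a = μg = 0.45 × 9.8 = 4.410 m/s².
v²/(2a) = d ⇒ v = √(2 × 4.410 × 38) = √335.16 = 18.3074 m/s.
18.3074 m/s × 3.6 = 65.907 km/h.

Maximum speed ≈ 66 km/h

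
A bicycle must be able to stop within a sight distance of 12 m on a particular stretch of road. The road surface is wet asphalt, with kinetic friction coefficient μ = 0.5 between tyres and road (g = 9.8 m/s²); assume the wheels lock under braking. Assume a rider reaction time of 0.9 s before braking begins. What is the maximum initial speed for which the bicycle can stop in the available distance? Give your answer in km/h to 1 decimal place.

Maximum speed ≈ 26.3 km/h

a = μg = 0.5 × 9.8 = 4.900 m/s².
Stopping distance: v·t_r + v²/(2a) = 12 with t_r = 0.9 s and a = 4.900 m/s².
So v² + 8.820 v − 117.60 = 0.
Positive root: v = −a·t_r + √((a·t_r)² + 2a·d) = −4.410 + √(19.448 + 117.60) = 7.2968 m/s.
7.2968 m/s × 3.6 = 26.268 km/h.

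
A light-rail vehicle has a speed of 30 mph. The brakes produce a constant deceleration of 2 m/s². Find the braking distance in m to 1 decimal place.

Braking distance ≈ 45.0 m

30 mph × 0.44704 = 13.4112 m/s.
Braking distance = v²/(2a) = 13.4112² / (2 × 2.000) = 179.860 / 4.000 = 44.965 m.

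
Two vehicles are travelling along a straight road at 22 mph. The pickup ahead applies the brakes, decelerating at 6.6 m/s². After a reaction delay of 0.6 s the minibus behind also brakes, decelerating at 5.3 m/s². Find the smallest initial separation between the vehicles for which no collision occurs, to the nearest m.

22 mph × 0.44704 = 9.8349 m/s.
Leader travels v²/(2a_L) = 96.725 / 13.200 = 7.328 m before stopping.
Follower covers v·t_r = 9.8349 × 0.6 = 5.901 m while reacting, then v²/(2a_F) = 96.725 / 10.600 = 9.125 m while braking, for a total of 5.901 + 9.125 = 15.026 m.
Since a_F ≤ a_L and the follower starts braking later, the follower is never slower than the leader, so the closest approach is when both have stopped.
Minimum gap = 15.026 − 7.328 = 7.698 m.

Minimum gap ≈ 8 m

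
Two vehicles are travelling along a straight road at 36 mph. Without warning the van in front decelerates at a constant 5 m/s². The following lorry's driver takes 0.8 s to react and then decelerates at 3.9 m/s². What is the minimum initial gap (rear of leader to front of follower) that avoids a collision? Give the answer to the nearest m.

36 mph × 0.44704 = 16.0934 m/s.
Leader travels v²/(2a_L) = 258.998 / 10.000 = 25.900 m before stopping.
Follower covers v·t_r = 16.0934 × 0.8 = 12.875 m while reacting, then v²/(2a_F) = 258.998 / 7.800 = 33.205 m while braking, for a total of 12.875 + 33.205 = 46.080 m.
Since a_F ≤ a_L and the follower starts braking later, the follower is never slower than the leader, so the closest approach is when both have stopped.
Minimum gap = 46.080 − 25.900 = 20.180 m.

Minimum gap ≈ 20 m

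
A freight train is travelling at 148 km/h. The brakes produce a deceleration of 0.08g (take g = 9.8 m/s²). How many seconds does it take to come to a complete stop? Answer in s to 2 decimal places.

148 km/h ÷ 3.6 = 41.1111 m/s.
a = 0.08 × 9.8 = 0.784 m/s².
Braking time = v/a = 41.1111 / 0.784 = 52.438 s.

Braking time ≈ 52.44 s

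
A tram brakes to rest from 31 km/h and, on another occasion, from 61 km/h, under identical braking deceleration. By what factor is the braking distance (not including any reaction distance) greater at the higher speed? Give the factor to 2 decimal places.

Factor ≈ 3.87

Braking distance d = v²/(2a), so with a fixed, d ∝ v².
Factor = (61/31)² = 1.9677² = 3.8718.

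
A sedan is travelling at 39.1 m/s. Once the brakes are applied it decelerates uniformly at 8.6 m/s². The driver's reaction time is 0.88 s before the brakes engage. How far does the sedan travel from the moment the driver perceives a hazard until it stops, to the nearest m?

Total stopping distance ≈ 123 m

Reaction distance = v·t_r = 39.1000 × 0.88 = 34.408 m.
Braking distance = v²/(2a) = 39.1000² / (2 × 8.600) = 1528.810 / 17.200 = 88.884 m.
Total = 34.408 + 88.884 = 123.292 m.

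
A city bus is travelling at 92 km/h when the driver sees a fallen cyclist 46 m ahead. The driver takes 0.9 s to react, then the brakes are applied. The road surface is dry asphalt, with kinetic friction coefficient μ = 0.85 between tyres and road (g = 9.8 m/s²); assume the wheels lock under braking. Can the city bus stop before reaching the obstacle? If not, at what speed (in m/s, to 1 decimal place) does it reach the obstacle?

92 km/h ÷ 3.6 = 25.5556 m/s.
a = μg = 0.85 × 9.8 = 8.330 m/s².
Reaction distance = 25.5556 × 0.9 = 23.000 m.
Braking distance needed to stop: v²/(2a) = 653.089 / 16.660 = 39.201 m, so total needed = 23.000 + 39.201 = 62.201 m > 46 m — it cannot stop.
Distance remaining when braking begins: 46 − 23.000 = 23.000 m.
v² = v₀² − 2a·d = 653.089 − 2 × 8.330 × 23.000 = 269.909 m²/s².
v = √269.909 = 16.429 m/s.

No — it strikes the obstacle at 16.4 m/s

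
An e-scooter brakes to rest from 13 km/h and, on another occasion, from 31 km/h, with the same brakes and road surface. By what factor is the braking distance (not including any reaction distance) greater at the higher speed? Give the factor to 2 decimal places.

Factor ≈ 5.69

Braking distance d = v²/(2a), so with a fixed, d ∝ v².
Factor = (31/13)² = 2.3846² = 5.6863.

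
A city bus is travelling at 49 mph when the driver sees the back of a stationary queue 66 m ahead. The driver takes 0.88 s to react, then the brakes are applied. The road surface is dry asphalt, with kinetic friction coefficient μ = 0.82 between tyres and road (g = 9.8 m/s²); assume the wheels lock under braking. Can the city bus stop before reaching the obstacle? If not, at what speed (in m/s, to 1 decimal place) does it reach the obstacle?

Yes — it stops about 16.9 m short of the obstacle, so it never reaches it

49 mph × 0.44704 = 21.9050 m/s.
a = μg = 0.82 × 9.8 = 8.036 m/s².
Reaction distance = 21.9050 × 0.88 = 19.276 m.
Braking distance = v²/(2a) = 479.829 / 16.072 = 29.855 m.
Total stopping distance = 19.276 + 29.855 = 49.131 m, vs 66 m available — it stops with 66 − 49.131 = 16.869 m to spare.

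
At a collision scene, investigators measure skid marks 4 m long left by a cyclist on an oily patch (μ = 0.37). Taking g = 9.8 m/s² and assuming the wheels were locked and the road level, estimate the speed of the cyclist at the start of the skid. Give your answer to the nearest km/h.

Deceleration a = μg = 0.37 × 9.8 = 3.626 m/s².
v = √(2a·d) = √(2 × 3.626 × 4) = √29.008 = 5.3859 m/s.
= 5.3859 × 3.6 = 19.389 km/h.

Initial speed ≈ 19 km/h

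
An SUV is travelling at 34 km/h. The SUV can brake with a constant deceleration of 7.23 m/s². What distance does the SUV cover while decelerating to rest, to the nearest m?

34 km/h ÷ 3.6 = 9.4444 m/s.
Braking distance = v²/(2a) = 9.4444² / (2 × 7.230) = 89.197 / 14.460 = 6.169 m.

Braking distance ≈ 6 m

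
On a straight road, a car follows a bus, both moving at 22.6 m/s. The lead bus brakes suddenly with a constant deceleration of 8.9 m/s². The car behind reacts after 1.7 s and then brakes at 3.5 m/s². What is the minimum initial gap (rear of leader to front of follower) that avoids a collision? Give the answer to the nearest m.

Leader travels v²/(2a_L) = 510.760 / 17.800 = 28.694 m before stopping.
Follower covers v·t_r = 22.6000 × 1.7 = 38.420 m while reacting, then v²/(2a_F) = 510.760 / 7.000 = 72.966 m while braking, for a total of 38.420 + 72.966 = 111.386 m.
Since a_F ≤ a_L and the follower starts braking later, the follower is never slower than the leader, so the closest approach is when both have stopped.
Minimum gap = 111.386 − 28.694 = 82.692 m.

Minimum gap ≈ 83 m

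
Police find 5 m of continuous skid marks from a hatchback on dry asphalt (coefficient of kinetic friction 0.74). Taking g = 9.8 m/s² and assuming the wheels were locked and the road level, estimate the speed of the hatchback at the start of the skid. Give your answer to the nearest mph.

Deceleration a = μg = 0.74 × 9.8 = 7.252 m/s².
v = √(2a·d) = √(2 × 7.252 × 5) = √72.520 = 8.5159 m/s.
= 8.5159 ÷ 0.44704 = 19.050 mph.

Initial speed ≈ 19 mph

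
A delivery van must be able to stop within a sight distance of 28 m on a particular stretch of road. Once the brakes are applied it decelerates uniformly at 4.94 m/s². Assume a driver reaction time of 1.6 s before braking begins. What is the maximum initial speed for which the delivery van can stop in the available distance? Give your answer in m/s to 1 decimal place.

Stopping distance: v·t_r + v²/(2a) = 28 with t_r = 1.6 s and a = 4.940 m/s².
So v² + 15.808 v − 276.64 = 0.
Positive root: v = −a·t_r + √((a·t_r)² + 2a·d) = −7.904 + √(62.473 + 276.64) = 10.5110 m/s.

Maximum speed ≈ 10.5 m/s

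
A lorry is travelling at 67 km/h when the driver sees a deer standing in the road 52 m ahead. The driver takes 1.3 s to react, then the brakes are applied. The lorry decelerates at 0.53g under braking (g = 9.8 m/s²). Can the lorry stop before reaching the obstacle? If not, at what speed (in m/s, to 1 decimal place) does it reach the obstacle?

67 km/h ÷ 3.6 = 18.6111 m/s.
a = 0.53 × 9.8 = 5.194 m/s².
Reaction distance = 18.6111 × 1.3 = 24.194 m.
Braking distance needed to stop: v²/(2a) = 346.373 / 10.388 = 33.344 m, so total needed = 24.194 + 33.344 = 57.538 m > 52 m — it cannot stop.
Distance remaining when braking begins: 52 − 24.194 = 27.806 m.
v² = v₀² − 2a·d = 346.373 − 2 × 5.194 × 27.806 = 57.524 m²/s².
v = √57.524 = 7.584 m/s.

No — it strikes the obstacle at 7.6 m/s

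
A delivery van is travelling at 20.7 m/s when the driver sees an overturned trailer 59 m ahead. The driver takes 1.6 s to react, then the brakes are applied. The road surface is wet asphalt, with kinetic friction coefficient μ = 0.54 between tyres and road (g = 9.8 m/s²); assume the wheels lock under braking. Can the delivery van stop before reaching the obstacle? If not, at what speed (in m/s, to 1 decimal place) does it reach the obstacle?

a = μg = 0.54 × 9.8 = 5.292 m/s².
Reaction distance = 20.7000 × 1.6 = 33.120 m.
Braking distance needed to stop: v²/(2a) = 428.490 / 10.584 = 40.485 m, so total needed = 33.120 + 40.485 = 73.605 m > 59 m — it cannot stop.
Distance remaining when braking begins: 59 − 33.120 = 25.880 m.
v² = v₀² − 2a·d = 428.490 − 2 × 5.292 × 25.880 = 154.576 m²/s².
v = √154.576 = 12.433 m/s.

No — it strikes the obstacle at 12.4 m/s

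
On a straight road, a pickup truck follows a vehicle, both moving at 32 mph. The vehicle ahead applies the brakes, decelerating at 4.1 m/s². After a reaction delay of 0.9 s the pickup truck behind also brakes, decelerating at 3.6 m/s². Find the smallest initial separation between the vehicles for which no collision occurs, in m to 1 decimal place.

Minimum gap ≈ 16.3 m

32 mph × 0.44704 = 14.3053 m/s.
Leader travels v²/(2a_L) = 204.642 / 8.200 = 24.956 m before stopping.
Follower covers v·t_r = 14.3053 × 0.9 = 12.875 m while reacting, then v²/(2a_F) = 204.642 / 7.200 = 28.422 m while braking, for a total of 12.875 + 28.422 = 41.297 m.
Since a_F ≤ a_L and the follower starts braking later, the follower is never slower than the leader, so the closest approach is when both have stopped.
Minimum gap = 41.297 − 24.956 = 16.341 m.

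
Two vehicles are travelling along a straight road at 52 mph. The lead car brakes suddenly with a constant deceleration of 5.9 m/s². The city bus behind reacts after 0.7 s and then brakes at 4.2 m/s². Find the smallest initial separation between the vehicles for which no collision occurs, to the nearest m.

52 mph × 0.44704 = 23.2461 m/s.
Leader travels v²/(2a_L) = 540.381 / 11.800 = 45.795 m before stopping.
Follower covers v·t_r = 23.2461 × 0.7 = 16.272 m while reacting, then v²/(2a_F) = 540.381 / 8.400 = 64.331 m while braking, for a total of 16.272 + 64.331 = 80.603 m.
Since a_F ≤ a_L and the follower starts braking later, the follower is never slower than the leader, so the closest approach is when both have stopped.
Minimum gap = 80.603 − 45.795 = 34.808 m.

Minimum gap ≈ 35 m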